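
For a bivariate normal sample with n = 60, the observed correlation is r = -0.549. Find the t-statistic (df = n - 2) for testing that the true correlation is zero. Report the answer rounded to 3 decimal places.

1 − r² = 1 − 0.301401 = 0.698599;  √(1−r²) = 0.835822
√(n−2) = √58 = 7.615773
t = r·√(n−2)/√(1−r²) = -0.549 · 7.615773 / 0.835822 = -5.002

-5.002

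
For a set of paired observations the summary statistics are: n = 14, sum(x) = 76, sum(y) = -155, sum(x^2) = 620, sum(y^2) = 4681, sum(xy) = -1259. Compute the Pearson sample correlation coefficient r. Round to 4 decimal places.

Numerator: nΣxy − (Σx)(Σy) = 14·(-1259) − (76)(-155) = -5846
Denominator: √[(nΣx²−(Σx)²)(nΣy²−(Σy)²)]
  nΣx²−(Σx)² = 14·620 − 5776 = 2904;  nΣy²−(Σy)² = 14·4681 − 24025 = 41509
  √(2904·41509) = √120542136 = 10979.1683
r = -5846 / 10979.1683 = -0.5325

-0.5325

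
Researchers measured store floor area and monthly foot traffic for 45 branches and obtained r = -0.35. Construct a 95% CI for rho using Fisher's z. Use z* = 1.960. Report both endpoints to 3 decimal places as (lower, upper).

z_r = atanh(-0.35) = -0.365444;  SE = 1/√(n−3) = 1/√42 = 0.154303
z-limits: -0.365444 ± 1.960·0.154303 = -0.365444 ± 0.302434 = [-0.667878, -0.063010]
ρ-limits: (tanh -0.667878, tanh -0.063010) = (-0.584, -0.063)

(-0.584, -0.063)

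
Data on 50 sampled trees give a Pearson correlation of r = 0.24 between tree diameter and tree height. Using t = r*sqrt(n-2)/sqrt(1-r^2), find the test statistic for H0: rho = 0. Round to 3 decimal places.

t = r·√(n−2) / √(1−r²) with r = 0.24, n = 50
  = 0.24·√48 / √(1 − 0.0576)
  = 0.24·6.928203 / 0.970773
  = 1.662769 / 0.970773 = 1.713

1.713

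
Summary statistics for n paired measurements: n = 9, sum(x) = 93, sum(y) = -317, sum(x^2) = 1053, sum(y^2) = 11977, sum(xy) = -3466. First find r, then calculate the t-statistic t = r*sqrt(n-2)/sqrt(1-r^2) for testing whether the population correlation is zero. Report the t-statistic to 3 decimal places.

-2.569

Numerator: nΣxy − (Σx)(Σy) = 9·(-3466) − (93)(-317) = -1713
Denominator: √[(nΣx²−(Σx)²)(nΣy²−(Σy)²)]
  nΣx²−(Σx)² = 9·1053 − 8649 = 828;  nΣy²−(Σy)² = 9·11977 − 100489 = 7304
  √(828·7304) = √6047712 = 2459.2096
r = -1713 / 2459.2096 = -0.6966
t = r·√(n−2)/√(1−r²) = -0.6966·√7 / √(1−0.485252) = -1.843030 / 0.717459 = -2.569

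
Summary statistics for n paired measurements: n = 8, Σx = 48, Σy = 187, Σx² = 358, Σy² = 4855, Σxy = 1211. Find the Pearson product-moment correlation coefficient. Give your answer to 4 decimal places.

0.4836

Numerator: nΣxy − (Σx)(Σy) = 8·1211 − (48)(187) = 712
Denominator: √[(nΣx²−(Σx)²)(nΣy²−(Σy)²)]
  nΣx²−(Σx)² = 8·358 − 2304 = 560;  nΣy²−(Σy)² = 8·4855 − 34969 = 3871
  √(560·3871) = √2167760 = 1472.3315
r = 712 / 1472.3315 = 0.4836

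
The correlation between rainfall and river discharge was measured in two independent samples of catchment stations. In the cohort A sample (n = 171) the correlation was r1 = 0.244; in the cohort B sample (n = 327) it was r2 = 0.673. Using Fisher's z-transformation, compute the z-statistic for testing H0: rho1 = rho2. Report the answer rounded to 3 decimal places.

-5.966

z1 = atanh(0.244) = 0.249023,  z2 = atanh(0.673) = 0.816207
SE = √(1/(n1−3) + 1/(n2−3)) = √(1/168 + 1/324) = √(0.0059524 + 0.0030864) = √0.0090388 = 0.095073
z = (z1 − z2)/SE = (0.249023 − 0.816207) / 0.095073 = -0.567184 / 0.095073 = -5.966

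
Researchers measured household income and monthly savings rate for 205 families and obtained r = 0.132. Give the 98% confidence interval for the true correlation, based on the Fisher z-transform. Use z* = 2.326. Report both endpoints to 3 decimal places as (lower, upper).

Fisher z: z_r = atanh(r) = ½·ln((1+0.132)/(1−0.132)) = 0.132775
SE(z) = 1/√(n−3) = 1/√202 = 0.070360
98% ⇒ z* = 2.326; margin = 2.326·0.070360 = 0.163657
CI on z-scale: (-0.030882, 0.296432)
Back-transform: tanh(-0.030882) = -0.030872, tanh(0.296432) = 0.288044

(-0.031, 0.288)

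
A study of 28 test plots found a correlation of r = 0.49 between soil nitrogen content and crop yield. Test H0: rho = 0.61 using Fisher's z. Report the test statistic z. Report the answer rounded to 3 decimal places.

z_r = atanh(0.49) = 0.536060,  z_0 = atanh(0.61) = 0.708921
SE = 1/√(n−3) = 1/√25 = 0.200000
z = (z_r − z_0)/SE = (0.536060 − 0.708921) / 0.200000 = -0.172861 / 0.200000 = -0.864

-0.864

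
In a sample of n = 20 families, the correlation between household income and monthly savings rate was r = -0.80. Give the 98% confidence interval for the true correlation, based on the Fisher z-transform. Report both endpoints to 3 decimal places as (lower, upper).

Fisher z: z_r = atanh(r) = ½·ln((1+(-0.80))/(1−(-0.80))) = -1.098612
SE(z) = 1/√(n−3) = 1/√17 = 0.242536
98% ⇒ z* = 2.326; margin = 2.326·0.242536 = 0.564139
CI on z-scale: (-1.662751, -0.534473)
Back-transform: tanh(-1.662751) = -0.930587, tanh(-0.534473) = -0.488793

(-0.931, -0.489)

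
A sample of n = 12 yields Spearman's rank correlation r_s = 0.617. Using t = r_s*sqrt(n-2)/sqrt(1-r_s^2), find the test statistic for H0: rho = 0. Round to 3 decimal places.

2.479

t = r_s·√(n−2) / √(1−r_s²) with r_s = 0.617, n = 12
  = 0.617·√10 / √(1 − 0.380689)
  = 0.617·3.162278 / 0.786963
  = 1.951126 / 0.786963 = 2.479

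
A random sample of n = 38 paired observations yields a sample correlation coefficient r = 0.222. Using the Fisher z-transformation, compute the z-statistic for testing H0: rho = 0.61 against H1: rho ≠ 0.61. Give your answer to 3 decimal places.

z_r = atanh(0.222) = 0.225759,  z_0 = atanh(0.61) = 0.708921
SE = 1/√(n−3) = 1/√35 = 0.169031
z = (z_r − z_0)/SE = (0.225759 − 0.708921) / 0.169031 = -0.483162 / 0.169031 = -2.858

-2.858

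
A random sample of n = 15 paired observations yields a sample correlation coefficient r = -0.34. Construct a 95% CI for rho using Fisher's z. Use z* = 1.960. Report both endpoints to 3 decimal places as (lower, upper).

(-0.726, 0.209)

z_r = atanh(-0.34) = -0.354093;  SE = 1/√(n−3) = 1/√12 = 0.288675
z-limits: -0.354093 ± 1.960·0.288675 = -0.354093 ± 0.565803 = [-0.919896, 0.211710]
ρ-limits: (tanh -0.919896, tanh 0.211710) = (-0.726, 0.209)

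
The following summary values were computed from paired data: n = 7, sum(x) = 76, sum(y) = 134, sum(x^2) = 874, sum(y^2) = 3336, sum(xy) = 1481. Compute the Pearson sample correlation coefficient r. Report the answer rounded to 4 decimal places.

0.1347

Numerator: nΣxy − (Σx)(Σy) = 7·1481 − (76)(134) = 183
Denominator: √[(nΣx²−(Σx)²)(nΣy²−(Σy)²)]
  nΣx²−(Σx)² = 7·874 − 5776 = 342;  nΣy²−(Σy)² = 7·3336 − 17956 = 5396
  √(342·5396) = √1845432 = 1358.4668
r = 183 / 1358.4668 = 0.1347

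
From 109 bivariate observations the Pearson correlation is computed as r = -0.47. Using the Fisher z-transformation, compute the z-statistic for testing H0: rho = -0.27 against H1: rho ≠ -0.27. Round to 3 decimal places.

z_r = atanh(-0.47) = -0.510070,  z_0 = atanh(-0.27) = -0.276864
SE = 1/√(n−3) = 1/√106 = 0.097129
z = (z_r − z_0)/SE = (-0.510070 − (-0.276864)) / 0.097129 = -0.233206 / 0.097129 = -2.401

-2.401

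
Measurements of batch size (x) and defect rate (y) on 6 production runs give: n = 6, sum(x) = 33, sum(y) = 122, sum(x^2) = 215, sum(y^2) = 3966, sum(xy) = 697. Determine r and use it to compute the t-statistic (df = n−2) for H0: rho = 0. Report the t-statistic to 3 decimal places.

0.235

S_xy = nΣxy − ΣxΣy = 6·697 − 33·122 = 4182 − 4026 = 156
S_xx = nΣx² − (Σx)² = 6·215 − 33² = 1290 − 1089 = 201
S_yy = nΣy² − (Σy)² = 6·3966 − 122² = 23796 − 14884 = 8912
r = S_xy / √(S_xx·S_yy) = 156 / √(201·8912) = 156 / √1791312 = 156 / 1338.3990 = 0.1166
t = r·√(n−2)/√(1−r²) = 0.1166·√4 / √(1−0.013596) = 0.233200 / 0.993179 = 0.235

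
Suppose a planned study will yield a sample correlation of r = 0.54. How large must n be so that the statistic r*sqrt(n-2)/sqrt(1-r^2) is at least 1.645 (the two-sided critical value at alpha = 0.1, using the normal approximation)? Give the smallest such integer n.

9

r√(n−2)/√(1−r²) ≥ 1.645  ⇔  n−2 ≥ (1.645)²·(1−r²)/r²
(1−r²)/r² = (1−0.2916)/0.2916 = 2.4294
n ≥ 2 + 2.706025·2.4294 = 2 + 6.5740 = 8.5740
⌈8.5740⌉ = 9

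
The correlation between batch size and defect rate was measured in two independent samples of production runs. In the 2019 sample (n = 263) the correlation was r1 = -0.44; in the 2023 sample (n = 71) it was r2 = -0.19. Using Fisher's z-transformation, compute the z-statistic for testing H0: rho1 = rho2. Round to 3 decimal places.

Fisher z-transforms: z1 = atanh(-0.44) = -0.472231, z2 = atanh(-0.19) = -0.192337; difference d = -0.279894
Var(d) = 1/260 + 1/68 = 0.0038462 + 0.0147059 = 0.0185521
z = d/√Var(d) = -0.279894 / √0.0185521 = -0.279894 / 0.136206 = -2.055

-2.055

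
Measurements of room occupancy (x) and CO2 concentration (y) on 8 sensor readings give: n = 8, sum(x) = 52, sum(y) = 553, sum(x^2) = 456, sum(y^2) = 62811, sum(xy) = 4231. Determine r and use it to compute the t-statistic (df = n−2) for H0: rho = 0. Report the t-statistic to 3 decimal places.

0.987

S_xy = nΣxy − ΣxΣy = 8·4231 − 52·553 = 33848 − 28756 = 5092
S_xx = nΣx² − (Σx)² = 8·456 − 52² = 3648 − 2704 = 944
S_yy = nΣy² − (Σy)² = 8·62811 − 553² = 502488 − 305809 = 196679
r = S_xy / √(S_xx·S_yy) = 5092 / √(944·196679) = 5092 / √185664976 = 5092 / 13625.8936 = 0.3737
t = r·√(n−2)/√(1−r²) = 0.3737·√6 / √(1−0.139652) = 0.915374 / 0.927549 = 0.987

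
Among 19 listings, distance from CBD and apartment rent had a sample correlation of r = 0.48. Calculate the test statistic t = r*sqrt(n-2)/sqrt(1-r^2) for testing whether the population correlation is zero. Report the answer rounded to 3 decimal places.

2.256

1 − r² = 1 − 0.2304 = 0.7696;  √(1−r²) = 0.877268
√(n−2) = √17 = 4.123106
t = r·√(n−2)/√(1−r²) = 0.48 · 4.123106 / 0.877268 = 2.256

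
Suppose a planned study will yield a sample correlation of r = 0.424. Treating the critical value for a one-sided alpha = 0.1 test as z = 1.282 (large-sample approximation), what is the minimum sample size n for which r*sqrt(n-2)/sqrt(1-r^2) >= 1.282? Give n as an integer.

10

r√(n−2)/√(1−r²) ≥ 1.282  ⇔  n−2 ≥ (1.282)²·(1−r²)/r²
(1−r²)/r² = (1−0.179776)/0.179776 = 4.5625
n ≥ 2 + 1.643524·4.5625 = 2 + 7.4986 = 9.4986
⌈9.4986⌉ = 10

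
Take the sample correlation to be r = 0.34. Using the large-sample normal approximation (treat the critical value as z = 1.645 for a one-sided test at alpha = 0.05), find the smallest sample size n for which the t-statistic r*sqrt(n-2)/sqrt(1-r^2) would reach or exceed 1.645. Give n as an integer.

Need r·√(n−2)/√(1−r²) ≥ 1.645
√(n−2) ≥ 1.645·√(1−0.1156) / 0.34 = 1.645·0.940425 / 0.34 = 4.5500
n−2 ≥ 20.7025  ⇒  n ≥ 22.7025
Smallest integer n = 23

23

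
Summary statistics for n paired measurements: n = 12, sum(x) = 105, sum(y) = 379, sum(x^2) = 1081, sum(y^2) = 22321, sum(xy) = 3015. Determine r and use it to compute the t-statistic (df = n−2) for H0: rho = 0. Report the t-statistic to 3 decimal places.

-0.756

Numerator: nΣxy − (Σx)(Σy) = 12·3015 − (105)(379) = -3615
Denominator: √[(nΣx²−(Σx)²)(nΣy²−(Σy)²)]
  nΣx²−(Σx)² = 12·1081 − 11025 = 1947;  nΣy²−(Σy)² = 12·22321 − 143641 = 124211
  √(1947·124211) = √241838817 = 15551.1677
r = -3615 / 15551.1677 = -0.2325
t = r·√(n−2)/√(1−r²) = -0.2325·√10 / √(1−0.054056) = -0.735230 / 0.972597 = -0.756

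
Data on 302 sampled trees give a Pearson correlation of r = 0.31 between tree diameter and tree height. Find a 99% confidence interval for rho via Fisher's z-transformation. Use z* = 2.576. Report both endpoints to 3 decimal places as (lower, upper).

(0.170, 0.438)

z_r = atanh(0.31) = 0.320545;  SE = 1/√(n−3) = 1/√299 = 0.057831
z-limits: 0.320545 ± 2.576·0.057831 = 0.320545 ± 0.148973 = [0.171572, 0.469518]
ρ-limits: (tanh 0.171572, tanh 0.469518) = (0.170, 0.438)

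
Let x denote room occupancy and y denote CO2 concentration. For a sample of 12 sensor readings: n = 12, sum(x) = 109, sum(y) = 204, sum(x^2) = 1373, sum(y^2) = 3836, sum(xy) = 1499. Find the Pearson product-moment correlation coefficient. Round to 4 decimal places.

S_xy = nΣxy − ΣxΣy = 12·1499 − 109·204 = 17988 − 22236 = -4248
S_xx = nΣx² − (Σx)² = 12·1373 − 109² = 16476 − 11881 = 4595
S_yy = nΣy² − (Σy)² = 12·3836 − 204² = 46032 − 41616 = 4416
r = S_xy / √(S_xx·S_yy) = -4248 / √(4595·4416) = -4248 / √20291520 = -4248 / 4504.6110 = -0.9430

-0.9430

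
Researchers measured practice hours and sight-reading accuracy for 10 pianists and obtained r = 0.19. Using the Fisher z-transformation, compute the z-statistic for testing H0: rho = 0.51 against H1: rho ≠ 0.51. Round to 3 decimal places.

z_r = atanh(0.19) = 0.192337,  z_0 = atanh(0.51) = 0.562730
SE = 1/√(n−3) = 1/√7 = 0.377964
z = (z_r − z_0)/SE = (0.192337 − 0.562730) / 0.377964 = -0.370393 / 0.377964 = -0.980

-0.980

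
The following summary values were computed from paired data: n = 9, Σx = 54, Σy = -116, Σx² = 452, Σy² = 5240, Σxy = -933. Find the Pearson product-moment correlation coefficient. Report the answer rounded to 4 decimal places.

Numerator: nΣxy − (Σx)(Σy) = 9·(-933) − (54)(-116) = -2133
Denominator: √[(nΣx²−(Σx)²)(nΣy²−(Σy)²)]
  nΣx²−(Σx)² = 9·452 − 2916 = 1152;  nΣy²−(Σy)² = 9·5240 − 13456 = 33704
  √(1152·33704) = √38827008 = 6231.1322
r = -2133 / 6231.1322 = -0.3423

-0.3423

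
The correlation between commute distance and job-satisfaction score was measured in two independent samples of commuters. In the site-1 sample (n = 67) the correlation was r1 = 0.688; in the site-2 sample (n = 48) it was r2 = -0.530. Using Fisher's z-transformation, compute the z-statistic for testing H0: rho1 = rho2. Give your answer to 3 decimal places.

7.373

Fisher z-transforms: z1 = atanh(0.688) = 0.844148, z2 = atanh(-0.530) = -0.590145; difference d = 1.434293
Var(d) = 1/64 + 1/45 = 0.0156250 + 0.0222222 = 0.0378472
z = d/√Var(d) = 1.434293 / √0.0378472 = 1.434293 / 0.194544 = 7.373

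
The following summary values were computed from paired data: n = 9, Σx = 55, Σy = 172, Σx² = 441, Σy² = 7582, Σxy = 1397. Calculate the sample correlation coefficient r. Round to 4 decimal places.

S_xy = nΣxy − ΣxΣy = 9·1397 − 55·172 = 12573 − 9460 = 3113
S_xx = nΣx² − (Σx)² = 9·441 − 55² = 3969 − 3025 = 944
S_yy = nΣy² − (Σy)² = 9·7582 − 172² = 68238 − 29584 = 38654
r = S_xy / √(S_xx·S_yy) = 3113 / √(944·38654) = 3113 / √36489376 = 3113 / 6040.6437 = 0.5153

0.5153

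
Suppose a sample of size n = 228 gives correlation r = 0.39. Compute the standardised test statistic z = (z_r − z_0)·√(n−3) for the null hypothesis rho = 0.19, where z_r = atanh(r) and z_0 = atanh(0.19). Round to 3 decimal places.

3.292

z_r = atanh(0.39) = 0.411800,  z_0 = atanh(0.19) = 0.192337
SE = 1/√(n−3) = 1/√225 = 0.066667
z = (z_r − z_0)/SE = (0.411800 − 0.192337) / 0.066667 = 0.219463 / 0.066667 = 3.292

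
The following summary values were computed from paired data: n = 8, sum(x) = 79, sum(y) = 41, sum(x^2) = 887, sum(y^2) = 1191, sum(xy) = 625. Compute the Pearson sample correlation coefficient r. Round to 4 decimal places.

0.6799

Numerator: nΣxy − (Σx)(Σy) = 8·625 − (79)(41) = 1761
Denominator: √[(nΣx²−(Σx)²)(nΣy²−(Σy)²)]
  nΣx²−(Σx)² = 8·887 − 6241 = 855;  nΣy²−(Σy)² = 8·1191 − 1681 = 7847
  √(855·7847) = √6709185 = 2590.2095
r = 1761 / 2590.2095 = 0.6799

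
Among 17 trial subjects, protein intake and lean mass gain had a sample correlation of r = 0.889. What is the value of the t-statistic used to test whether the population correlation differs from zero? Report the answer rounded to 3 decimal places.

7.519

1 − r² = 1 − 0.790321 = 0.209679;  √(1−r²) = 0.457907
√(n−2) = √15 = 3.872983
t = r·√(n−2)/√(1−r²) = 0.889 · 3.872983 / 0.457907 = 7.519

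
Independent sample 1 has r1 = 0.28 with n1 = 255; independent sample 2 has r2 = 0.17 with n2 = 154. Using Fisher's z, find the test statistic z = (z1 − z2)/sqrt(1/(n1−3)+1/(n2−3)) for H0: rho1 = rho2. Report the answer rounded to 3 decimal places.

1.127

Fisher z-transforms: z1 = atanh(0.28) = 0.287682, z2 = atanh(0.17) = 0.171667; difference d = 0.116015
Var(d) = 1/252 + 1/151 = 0.0039683 + 0.0066225 = 0.0105908
z = d/√Var(d) = 0.116015 / √0.0105908 = 0.116015 / 0.102912 = 1.127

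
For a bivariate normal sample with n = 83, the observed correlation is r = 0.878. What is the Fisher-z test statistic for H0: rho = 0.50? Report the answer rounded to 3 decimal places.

z_r = atanh(0.878) = 1.366971,  z_0 = atanh(0.50) = 0.549306
SE = 1/√(n−3) = 1/√80 = 0.111803
z = (z_r − z_0)/SE = (1.366971 − 0.549306) / 0.111803 = 0.817665 / 0.111803 = 7.313

7.313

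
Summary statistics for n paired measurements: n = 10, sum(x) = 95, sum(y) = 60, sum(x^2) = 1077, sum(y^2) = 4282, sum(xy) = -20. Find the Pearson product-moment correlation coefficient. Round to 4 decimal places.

-0.7132

S_xy = nΣxy − ΣxΣy = 10·(-20) − 95·60 = -200 − 5700 = -5900
S_xx = nΣx² − (Σx)² = 10·1077 − 95² = 10770 − 9025 = 1745
S_yy = nΣy² − (Σy)² = 10·4282 − 60² = 42820 − 3600 = 39220
r = S_xy / √(S_xx·S_yy) = -5900 / √(1745·39220) = -5900 / √68438900 = -5900 / 8272.7807 = -0.7132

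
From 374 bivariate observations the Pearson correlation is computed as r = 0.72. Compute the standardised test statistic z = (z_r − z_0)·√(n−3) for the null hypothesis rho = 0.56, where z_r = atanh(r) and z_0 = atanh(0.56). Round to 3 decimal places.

5.293

z_r = atanh(0.72) = 0.907645,  z_0 = atanh(0.56) = 0.632833
SE = 1/√(n−3) = 1/√371 = 0.051917
z = (z_r − z_0)/SE = (0.907645 − 0.632833) / 0.051917 = 0.274812 / 0.051917 = 5.293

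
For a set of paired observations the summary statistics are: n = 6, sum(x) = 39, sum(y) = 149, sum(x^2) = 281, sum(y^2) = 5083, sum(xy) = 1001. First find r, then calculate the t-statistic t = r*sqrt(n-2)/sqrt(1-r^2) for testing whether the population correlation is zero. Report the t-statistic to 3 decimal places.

0.338

Numerator: nΣxy − (Σx)(Σy) = 6·1001 − (39)(149) = 195
Denominator: √[(nΣx²−(Σx)²)(nΣy²−(Σy)²)]
  nΣx²−(Σx)² = 6·281 − 1521 = 165;  nΣy²−(Σy)² = 6·5083 − 22201 = 8297
  √(165·8297) = √1369005 = 1170.0449
r = 195 / 1170.0449 = 0.1667
t = r·√(n−2)/√(1−r²) = 0.1667·√4 / √(1−0.027789) = 0.333400 / 0.986008 = 0.338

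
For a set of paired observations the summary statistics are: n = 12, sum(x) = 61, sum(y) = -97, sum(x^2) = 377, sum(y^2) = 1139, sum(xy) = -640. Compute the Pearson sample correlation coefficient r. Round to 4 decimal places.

-0.9533

S_xy = nΣxy − ΣxΣy = 12·(-640) − 61·(-97) = -7680 − (-5917) = -1763
S_xx = nΣx² − (Σx)² = 12·377 − 61² = 4524 − 3721 = 803
S_yy = nΣy² − (Σy)² = 12·1139 − (-97)² = 13668 − 9409 = 4259
r = S_xy / √(S_xx·S_yy) = -1763 / √(803·4259) = -1763 / √3419977 = -1763 / 1849.3180 = -0.9533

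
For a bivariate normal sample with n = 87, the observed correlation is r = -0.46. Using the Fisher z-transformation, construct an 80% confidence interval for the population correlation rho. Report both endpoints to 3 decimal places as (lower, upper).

z_r = atanh(-0.46) = -0.497311;  SE = 1/√(n−3) = 1/√84 = 0.109109
z-limits: -0.497311 ± 1.282·0.109109 = -0.497311 ± 0.139878 = [-0.637189, -0.357433]
ρ-limits: (tanh -0.637189, tanh -0.357433) = (-0.563, -0.343)

(-0.563, -0.343)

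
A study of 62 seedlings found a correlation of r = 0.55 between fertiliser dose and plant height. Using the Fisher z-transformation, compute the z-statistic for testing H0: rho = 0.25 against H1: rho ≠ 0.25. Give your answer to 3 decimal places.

2.788

Fisher z: atanh(0.55) = 0.618381, atanh(0.25) = 0.255413
z = (z_r − z_0)·√(n−3) = (0.618381 − 0.255413)·√59 = 0.362968 · 7.681146 = 2.788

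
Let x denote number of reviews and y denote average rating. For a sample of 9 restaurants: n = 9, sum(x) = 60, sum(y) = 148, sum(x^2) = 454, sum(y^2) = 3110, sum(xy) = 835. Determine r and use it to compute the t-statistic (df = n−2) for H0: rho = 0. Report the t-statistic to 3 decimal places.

-3.452

S_xy = nΣxy − ΣxΣy = 9·835 − 60·148 = 7515 − 8880 = -1365
S_xx = nΣx² − (Σx)² = 9·454 − 60² = 4086 − 3600 = 486
S_yy = nΣy² − (Σy)² = 9·3110 − 148² = 27990 − 21904 = 6086
r = S_xy / √(S_xx·S_yy) = -1365 / √(486·6086) = -1365 / √2957796 = -1365 / 1719.8244 = -0.7937
t = r·√(n−2)/√(1−r²) = -0.7937·√7 / √(1−0.629960) = -2.099933 / 0.608309 = -3.452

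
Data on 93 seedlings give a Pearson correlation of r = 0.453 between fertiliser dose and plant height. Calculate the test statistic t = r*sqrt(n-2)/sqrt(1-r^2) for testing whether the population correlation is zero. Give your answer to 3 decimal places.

1 − r² = 1 − 0.205209 = 0.794791;  √(1−r²) = 0.891511
√(n−2) = √91 = 9.539392
t = r·√(n−2)/√(1−r²) = 0.453 · 9.539392 / 0.891511 = 4.847

4.847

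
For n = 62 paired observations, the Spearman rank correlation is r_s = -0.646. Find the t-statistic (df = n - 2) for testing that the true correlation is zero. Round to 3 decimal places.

-6.555

1 − r_s² = 1 − 0.417316 = 0.582684;  √(1−r_s²) = 0.763337
√(n−2) = √60 = 7.745967
t = r_s·√(n−2)/√(1−r_s²) = -0.646 · 7.745967 / 0.763337 = -6.555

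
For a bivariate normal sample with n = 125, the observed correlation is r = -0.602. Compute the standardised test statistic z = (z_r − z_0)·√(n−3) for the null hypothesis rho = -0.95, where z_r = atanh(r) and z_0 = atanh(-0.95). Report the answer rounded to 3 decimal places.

Fisher z: atanh(-0.602) = -0.696278, atanh(-0.95) = -1.831781
z = (z_r − z_0)·√(n−3) = (-0.696278 − (-1.831781))·√122 = 1.135503 · 11.045361 = 12.542

12.542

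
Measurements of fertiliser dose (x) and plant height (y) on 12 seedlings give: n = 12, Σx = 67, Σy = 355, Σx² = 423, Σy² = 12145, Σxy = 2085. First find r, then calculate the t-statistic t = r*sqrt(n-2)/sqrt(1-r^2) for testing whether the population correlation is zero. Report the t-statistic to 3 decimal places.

S_xy = nΣxy − ΣxΣy = 12·2085 − 67·355 = 25020 − 23785 = 1235
S_xx = nΣx² − (Σx)² = 12·423 − 67² = 5076 − 4489 = 587
S_yy = nΣy² − (Σy)² = 12·12145 − 355² = 145740 − 126025 = 19715
r = S_xy / √(S_xx·S_yy) = 1235 / √(587·19715) = 1235 / √11572705 = 1235 / 3401.8679 = 0.3630
t = r·√(n−2)/√(1−r²) = 0.3630·√10 / √(1−0.131769) = 1.147907 / 0.931789 = 1.232

1.232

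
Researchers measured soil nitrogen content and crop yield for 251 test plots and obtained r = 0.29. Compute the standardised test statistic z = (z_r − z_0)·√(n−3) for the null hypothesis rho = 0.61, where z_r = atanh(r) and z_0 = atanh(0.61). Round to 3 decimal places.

-6.462

z_r = atanh(0.29) = 0.298566,  z_0 = atanh(0.61) = 0.708921
SE = 1/√(n−3) = 1/√248 = 0.063500
z = (z_r − z_0)/SE = (0.298566 − 0.708921) / 0.063500 = -0.410355 / 0.063500 = -6.462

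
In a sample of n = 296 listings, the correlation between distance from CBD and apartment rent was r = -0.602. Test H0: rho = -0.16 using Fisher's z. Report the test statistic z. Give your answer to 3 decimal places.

-9.156

z_r = atanh(-0.602) = -0.696278,  z_0 = atanh(-0.16) = -0.161387
SE = 1/√(n−3) = 1/√293 = 0.058421
z = (z_r − z_0)/SE = (-0.696278 − (-0.161387)) / 0.058421 = -0.534891 / 0.058421 = -9.156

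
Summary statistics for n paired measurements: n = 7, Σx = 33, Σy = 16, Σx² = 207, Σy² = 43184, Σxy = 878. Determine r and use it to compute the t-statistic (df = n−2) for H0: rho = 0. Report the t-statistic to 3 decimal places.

1.430

S_xy = nΣxy − ΣxΣy = 7·878 − 33·16 = 6146 − 528 = 5618
S_xx = nΣx² − (Σx)² = 7·207 − 33² = 1449 − 1089 = 360
S_yy = nΣy² − (Σy)² = 7·43184 − 16² = 302288 − 256 = 302032
r = S_xy / √(S_xx·S_yy) = 5618 / √(360·302032) = 5618 / √108731520 = 5618 / 10427.4407 = 0.5388
t = r·√(n−2)/√(1−r²) = 0.5388·√5 / √(1−0.290305) = 1.204793 / 0.842434 = 1.430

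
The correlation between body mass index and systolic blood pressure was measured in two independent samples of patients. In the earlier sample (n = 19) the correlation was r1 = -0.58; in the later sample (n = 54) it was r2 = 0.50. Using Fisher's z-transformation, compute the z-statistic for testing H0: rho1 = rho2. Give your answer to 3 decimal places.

Fisher z-transforms: z1 = atanh(-0.58) = -0.662463, z2 = atanh(0.50) = 0.549306; difference d = -1.211769
Var(d) = 1/16 + 1/51 = 0.0625000 + 0.0196078 = 0.0821078
z = d/√Var(d) = -1.211769 / √0.0821078 = -1.211769 / 0.286545 = -4.229

-4.229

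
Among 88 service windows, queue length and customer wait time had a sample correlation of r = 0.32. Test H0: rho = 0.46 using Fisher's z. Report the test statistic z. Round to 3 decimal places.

-1.527

z_r = atanh(0.32) = 0.331647,  z_0 = atanh(0.46) = 0.497311
SE = 1/√(n−3) = 1/√85 = 0.108465
z = (z_r − z_0)/SE = (0.331647 − 0.497311) / 0.108465 = -0.165664 / 0.108465 = -1.527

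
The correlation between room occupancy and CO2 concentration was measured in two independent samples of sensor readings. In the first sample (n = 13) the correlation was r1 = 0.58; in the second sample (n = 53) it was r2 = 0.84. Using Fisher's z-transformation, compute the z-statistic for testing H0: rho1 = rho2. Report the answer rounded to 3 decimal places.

-1.613

Fisher z-transforms: z1 = atanh(0.58) = 0.662463, z2 = atanh(0.84) = 1.221174; difference d = -0.558711
Var(d) = 1/10 + 1/50 = 0.1000000 + 0.0200000 = 0.1200000
z = d/√Var(d) = -0.558711 / √0.1200000 = -0.558711 / 0.346410 = -1.613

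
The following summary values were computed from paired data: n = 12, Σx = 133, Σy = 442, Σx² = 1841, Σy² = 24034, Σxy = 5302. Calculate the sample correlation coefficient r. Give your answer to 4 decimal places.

S_xy = nΣxy − ΣxΣy = 12·5302 − 133·442 = 63624 − 58786 = 4838
S_xx = nΣx² − (Σx)² = 12·1841 − 133² = 22092 − 17689 = 4403
S_yy = nΣy² − (Σy)² = 12·24034 − 442² = 288408 − 195364 = 93044
r = S_xy / √(S_xx·S_yy) = 4838 / √(4403·93044) = 4838 / √409672732 = 4838 / 20240.3738 = 0.2390

0.2390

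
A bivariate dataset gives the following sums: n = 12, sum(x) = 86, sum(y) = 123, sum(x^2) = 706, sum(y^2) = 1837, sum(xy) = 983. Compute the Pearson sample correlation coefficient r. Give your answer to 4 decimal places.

0.4465

S_xy = nΣxy − ΣxΣy = 12·983 − 86·123 = 11796 − 10578 = 1218
S_xx = nΣx² − (Σx)² = 12·706 − 86² = 8472 − 7396 = 1076
S_yy = nΣy² − (Σy)² = 12·1837 − 123² = 22044 − 15129 = 6915
r = S_xy / √(S_xx·S_yy) = 1218 / √(1076·6915) = 1218 / √7440540 = 1218 / 2727.7353 = 0.4465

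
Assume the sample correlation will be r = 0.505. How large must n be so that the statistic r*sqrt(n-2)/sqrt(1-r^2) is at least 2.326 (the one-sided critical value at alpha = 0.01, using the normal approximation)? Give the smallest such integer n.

18

Need r·√(n−2)/√(1−r²) ≥ 2.326
√(n−2) ≥ 2.326·√(1−0.255025) / 0.505 = 2.326·0.863119 / 0.505 = 3.9755
n−2 ≥ 15.8046  ⇒  n ≥ 17.8046
Smallest integer n = 18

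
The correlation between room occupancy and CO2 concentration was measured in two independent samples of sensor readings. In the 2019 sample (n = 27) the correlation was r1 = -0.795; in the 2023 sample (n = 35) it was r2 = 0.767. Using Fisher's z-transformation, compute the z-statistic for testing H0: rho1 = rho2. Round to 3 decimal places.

-7.769

z1 = atanh(-0.795) = -1.084875,  z2 = atanh(0.767) = 1.013000
SE = √(1/(n1−3) + 1/(n2−3)) = √(1/24 + 1/32) = √(0.0416667 + 0.0312500) = √0.0729167 = 0.270031
z = (z1 − z2)/SE = (-1.084875 − 1.013000) / 0.270031 = -2.097875 / 0.270031 = -7.769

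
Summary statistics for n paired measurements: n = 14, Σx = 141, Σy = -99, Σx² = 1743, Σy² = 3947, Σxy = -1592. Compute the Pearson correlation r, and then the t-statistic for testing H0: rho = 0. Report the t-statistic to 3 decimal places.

-2.473

S_xy = nΣxy − ΣxΣy = 14·(-1592) − 141·(-99) = -22288 − (-13959) = -8329
S_xx = nΣx² − (Σx)² = 14·1743 − 141² = 24402 − 19881 = 4521
S_yy = nΣy² − (Σy)² = 14·3947 − (-99)² = 55258 − 9801 = 45457
r = S_xy / √(S_xx·S_yy) = -8329 / √(4521·45457) = -8329 / √205511097 = -8329 / 14335.6582 = -0.5810
t = r·√(n−2)/√(1−r²) = -0.5810·√12 / √(1−0.337561) = -2.012643 / 0.813904 = -2.473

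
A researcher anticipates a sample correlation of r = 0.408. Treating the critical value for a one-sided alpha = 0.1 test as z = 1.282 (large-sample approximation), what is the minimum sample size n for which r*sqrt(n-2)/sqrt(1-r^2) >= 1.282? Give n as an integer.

r√(n−2)/√(1−r²) ≥ 1.282  ⇔  n−2 ≥ (1.282)²·(1−r²)/r²
(1−r²)/r² = (1−0.166464)/0.166464 = 5.0073
n ≥ 2 + 1.643524·5.0073 = 2 + 8.2296 = 10.2296
⌈10.2296⌉ = 11

11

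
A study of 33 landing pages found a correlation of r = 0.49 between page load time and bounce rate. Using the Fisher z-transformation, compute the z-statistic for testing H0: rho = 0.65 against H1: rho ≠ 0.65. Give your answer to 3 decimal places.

z_r = atanh(0.49) = 0.536060,  z_0 = atanh(0.65) = 0.775299
SE = 1/√(n−3) = 1/√30 = 0.182574
z = (z_r − z_0)/SE = (0.536060 − 0.775299) / 0.182574 = -0.239239 / 0.182574 = -1.310

-1.310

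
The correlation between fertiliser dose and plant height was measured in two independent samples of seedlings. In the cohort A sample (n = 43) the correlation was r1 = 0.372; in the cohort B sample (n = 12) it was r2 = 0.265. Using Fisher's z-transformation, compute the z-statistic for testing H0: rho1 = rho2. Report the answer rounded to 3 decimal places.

z1 = atanh(0.372) = 0.390742,  z2 = atanh(0.265) = 0.271478
SE = √(1/(n1−3) + 1/(n2−3)) = √(1/40 + 1/9) = √(0.0250000 + 0.1111111) = √0.1361111 = 0.368932
z = (z1 − z2)/SE = (0.390742 − 0.271478) / 0.368932 = 0.119264 / 0.368932 = 0.323

0.323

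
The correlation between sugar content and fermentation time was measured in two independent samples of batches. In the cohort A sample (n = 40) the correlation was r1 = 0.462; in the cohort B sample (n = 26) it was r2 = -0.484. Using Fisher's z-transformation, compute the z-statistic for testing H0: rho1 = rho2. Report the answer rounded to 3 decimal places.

Fisher z-transforms: z1 = atanh(0.462) = 0.499851, z2 = atanh(-0.484) = -0.528195; difference d = 1.028046
Var(d) = 1/37 + 1/23 = 0.0270270 + 0.0434783 = 0.0705053
z = d/√Var(d) = 1.028046 / √0.0705053 = 1.028046 / 0.265528 = 3.872

3.872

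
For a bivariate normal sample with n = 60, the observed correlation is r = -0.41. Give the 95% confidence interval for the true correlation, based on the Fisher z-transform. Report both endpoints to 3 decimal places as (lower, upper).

z_r = atanh(-0.41) = -0.435611;  SE = 1/√(n−3) = 1/√57 = 0.132453
z-limits: -0.435611 ± 1.960·0.132453 = -0.435611 ± 0.259608 = [-0.695219, -0.176003]
ρ-limits: (tanh -0.695219, tanh -0.176003) = (-0.601, -0.174)

(-0.601, -0.174)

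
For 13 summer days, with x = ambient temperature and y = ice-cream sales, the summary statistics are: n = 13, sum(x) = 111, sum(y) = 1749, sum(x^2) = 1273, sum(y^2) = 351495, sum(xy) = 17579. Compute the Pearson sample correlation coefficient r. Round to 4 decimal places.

0.4303

Numerator: nΣxy − (Σx)(Σy) = 13·17579 − (111)(1749) = 34388
Denominator: √[(nΣx²−(Σx)²)(nΣy²−(Σy)²)]
  nΣx²−(Σx)² = 13·1273 − 12321 = 4228;  nΣy²−(Σy)² = 13·351495 − 3059001 = 1510434
  √(4228·1510434) = √6386114952 = 79913.1713
r = 34388 / 79913.1713 = 0.4303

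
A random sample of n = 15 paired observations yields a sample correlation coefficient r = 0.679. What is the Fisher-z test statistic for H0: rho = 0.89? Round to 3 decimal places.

Fisher z: atanh(0.679) = 0.827256, atanh(0.89) = 1.421926
z = (z_r − z_0)·√(n−3) = (0.827256 − 1.421926)·√12 = -0.594670 · 3.464102 = -2.060

-2.060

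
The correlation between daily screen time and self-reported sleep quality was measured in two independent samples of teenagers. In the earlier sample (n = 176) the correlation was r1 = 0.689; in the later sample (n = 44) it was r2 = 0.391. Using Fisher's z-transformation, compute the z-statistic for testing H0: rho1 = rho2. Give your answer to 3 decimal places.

2.493

z1 = atanh(0.689) = 0.846050,  z2 = atanh(0.391) = 0.412980
SE = √(1/(n1−3) + 1/(n2−3)) = √(1/173 + 1/41) = √(0.0057803 + 0.0243902) = √0.0301705 = 0.173697
z = (z1 − z2)/SE = (0.846050 − 0.412980) / 0.173697 = 0.433070 / 0.173697 = 2.493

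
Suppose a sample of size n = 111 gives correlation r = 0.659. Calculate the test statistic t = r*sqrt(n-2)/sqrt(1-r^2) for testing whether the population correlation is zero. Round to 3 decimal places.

9.147

t = r·√(n−2) / √(1−r²) with r = 0.659, n = 111
  = 0.659·√109 / √(1 − 0.434281)
  = 0.659·10.440307 / 0.752143
  = 6.880162 / 0.752143 = 9.147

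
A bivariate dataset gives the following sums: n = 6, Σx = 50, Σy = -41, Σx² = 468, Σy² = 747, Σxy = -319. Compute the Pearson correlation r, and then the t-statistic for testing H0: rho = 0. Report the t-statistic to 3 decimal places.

Numerator: nΣxy − (Σx)(Σy) = 6·(-319) − (50)(-41) = 136
Denominator: √[(nΣx²−(Σx)²)(nΣy²−(Σy)²)]
  nΣx²−(Σx)² = 6·468 − 2500 = 308;  nΣy²−(Σy)² = 6·747 − 1681 = 2801
  √(308·2801) = √862708 = 928.8208
r = 136 / 928.8208 = 0.1464
t = r·√(n−2)/√(1−r²) = 0.1464·√4 / √(1−0.021433) = 0.292800 / 0.989225 = 0.296

0.296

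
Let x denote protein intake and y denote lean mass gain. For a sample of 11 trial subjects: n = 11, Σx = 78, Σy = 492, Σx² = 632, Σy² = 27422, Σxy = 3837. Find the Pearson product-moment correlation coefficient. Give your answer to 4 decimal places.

0.5327

S_xy = nΣxy − ΣxΣy = 11·3837 − 78·492 = 42207 − 38376 = 3831
S_xx = nΣx² − (Σx)² = 11·632 − 78² = 6952 − 6084 = 868
S_yy = nΣy² − (Σy)² = 11·27422 − 492² = 301642 − 242064 = 59578
r = S_xy / √(S_xx·S_yy) = 3831 / √(868·59578) = 3831 / √51713704 = 3831 / 7191.2241 = 0.5327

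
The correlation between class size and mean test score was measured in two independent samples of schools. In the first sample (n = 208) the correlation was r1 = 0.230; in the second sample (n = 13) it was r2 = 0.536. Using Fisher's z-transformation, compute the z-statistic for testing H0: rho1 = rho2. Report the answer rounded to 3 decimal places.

-1.125

z1 = atanh(0.230) = 0.234189,  z2 = atanh(0.536) = 0.598526
SE = √(1/(n1−3) + 1/(n2−3)) = √(1/205 + 1/10) = √(0.0048780 + 0.1000000) = √0.1048780 = 0.323849
z = (z1 − z2)/SE = (0.234189 − 0.598526) / 0.323849 = -0.364337 / 0.323849 = -1.125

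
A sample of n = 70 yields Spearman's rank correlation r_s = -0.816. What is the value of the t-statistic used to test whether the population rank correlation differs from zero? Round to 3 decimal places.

t = r_s·√(n−2) / √(1−r_s²) with r_s = -0.816, n = 70
  = -0.816·√68 / √(1 − 0.665856)
  = -0.816·8.246211 / 0.578052
  = -6.728908 / 0.578052 = -11.641

-11.641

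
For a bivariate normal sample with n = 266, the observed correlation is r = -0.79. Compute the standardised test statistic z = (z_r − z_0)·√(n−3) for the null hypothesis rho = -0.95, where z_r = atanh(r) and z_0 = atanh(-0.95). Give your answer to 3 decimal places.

z_r = atanh(-0.79) = -1.071432,  z_0 = atanh(-0.95) = -1.831781
SE = 1/√(n−3) = 1/√263 = 0.061663
z = (z_r − z_0)/SE = (-1.071432 − (-1.831781)) / 0.061663 = 0.760349 / 0.061663 = 12.331

12.331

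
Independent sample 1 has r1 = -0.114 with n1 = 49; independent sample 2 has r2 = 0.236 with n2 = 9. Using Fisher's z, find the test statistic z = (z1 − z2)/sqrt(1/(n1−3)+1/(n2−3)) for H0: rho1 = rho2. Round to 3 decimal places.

Fisher z-transforms: z1 = atanh(-0.114) = -0.114498, z2 = atanh(0.236) = 0.240534; difference d = -0.355032
Var(d) = 1/46 + 1/6 = 0.0217391 + 0.1666667 = 0.1884058
z = d/√Var(d) = -0.355032 / √0.1884058 = -0.355032 / 0.434057 = -0.818

-0.818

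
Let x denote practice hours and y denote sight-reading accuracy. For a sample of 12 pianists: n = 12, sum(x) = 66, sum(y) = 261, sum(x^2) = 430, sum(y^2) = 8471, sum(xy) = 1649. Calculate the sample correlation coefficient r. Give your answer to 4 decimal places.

0.4934

Numerator: nΣxy − (Σx)(Σy) = 12·1649 − (66)(261) = 2562
Denominator: √[(nΣx²−(Σx)²)(nΣy²−(Σy)²)]
  nΣx²−(Σx)² = 12·430 − 4356 = 804;  nΣy²−(Σy)² = 12·8471 − 68121 = 33531
  √(804·33531) = √26958924 = 5192.1984
r = 2562 / 5192.1984 = 0.4934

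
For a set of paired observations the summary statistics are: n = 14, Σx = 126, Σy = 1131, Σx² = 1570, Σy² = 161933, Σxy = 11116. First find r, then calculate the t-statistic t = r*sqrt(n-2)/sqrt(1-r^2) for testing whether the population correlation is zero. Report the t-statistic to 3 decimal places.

0.594

Numerator: nΣxy − (Σx)(Σy) = 14·11116 − (126)(1131) = 13118
Denominator: √[(nΣx²−(Σx)²)(nΣy²−(Σy)²)]
  nΣx²−(Σx)² = 14·1570 − 15876 = 6104;  nΣy²−(Σy)² = 14·161933 − 1279161 = 987901
  √(6104·987901) = √6030147704 = 77654.0257
r = 13118 / 77654.0257 = 0.1689
t = r·√(n−2)/√(1−r²) = 0.1689·√12 / √(1−0.028527) = 0.585087 / 0.985633 = 0.594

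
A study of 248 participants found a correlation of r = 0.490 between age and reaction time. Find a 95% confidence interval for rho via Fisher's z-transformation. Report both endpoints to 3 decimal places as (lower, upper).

Fisher z: z_r = atanh(r) = ½·ln((1+0.490)/(1−0.490)) = 0.536060
SE(z) = 1/√(n−3) = 1/√245 = 0.063888
95% ⇒ z* = 1.960; margin = 1.960·0.063888 = 0.125220
CI on z-scale: (0.410840, 0.661280)
Back-transform: tanh(0.410840) = 0.389186, tanh(0.661280) = 0.579215

(0.389, 0.579)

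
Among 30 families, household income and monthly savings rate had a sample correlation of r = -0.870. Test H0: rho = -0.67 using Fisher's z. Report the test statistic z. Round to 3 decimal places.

z_r = atanh(-0.870) = -1.333080,  z_0 = atanh(-0.67) = -0.810743
SE = 1/√(n−3) = 1/√27 = 0.192450
z = (z_r − z_0)/SE = (-1.333080 − (-0.810743)) / 0.192450 = -0.522337 / 0.192450 = -2.714

-2.714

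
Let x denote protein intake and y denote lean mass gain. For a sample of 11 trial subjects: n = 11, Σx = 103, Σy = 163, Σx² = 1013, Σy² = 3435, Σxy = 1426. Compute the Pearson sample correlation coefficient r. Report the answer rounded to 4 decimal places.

-0.4507

Numerator: nΣxy − (Σx)(Σy) = 11·1426 − (103)(163) = -1103
Denominator: √[(nΣx²−(Σx)²)(nΣy²−(Σy)²)]
  nΣx²−(Σx)² = 11·1013 − 10609 = 534;  nΣy²−(Σy)² = 11·3435 − 26569 = 11216
  √(534·11216) = √5989344 = 2447.3136
r = -1103 / 2447.3136 = -0.4507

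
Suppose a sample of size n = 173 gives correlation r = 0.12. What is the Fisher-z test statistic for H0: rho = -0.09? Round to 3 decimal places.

z_r = atanh(0.12) = 0.120581,  z_0 = atanh(-0.09) = -0.090244
SE = 1/√(n−3) = 1/√170 = 0.076696
z = (z_r − z_0)/SE = (0.120581 − (-0.090244)) / 0.076696 = 0.210825 / 0.076696 = 2.749

2.749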